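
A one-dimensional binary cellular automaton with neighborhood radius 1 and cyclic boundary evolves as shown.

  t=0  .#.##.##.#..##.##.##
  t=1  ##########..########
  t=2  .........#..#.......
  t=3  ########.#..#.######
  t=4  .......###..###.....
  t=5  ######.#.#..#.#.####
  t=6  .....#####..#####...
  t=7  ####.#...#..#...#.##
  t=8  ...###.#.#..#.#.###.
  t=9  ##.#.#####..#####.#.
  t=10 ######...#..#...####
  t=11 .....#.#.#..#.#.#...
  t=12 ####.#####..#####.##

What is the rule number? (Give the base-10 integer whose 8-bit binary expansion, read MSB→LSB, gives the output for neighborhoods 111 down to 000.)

109

  ### -> .   bit 7 = 0  t=1,i=0
  ##. -> #   bit 6 = 1  t=0,i=4
  #.# -> #   bit 5 = 1  t=0,i=0
  #.. -> .   bit 4 = 0  t=0,i=10
  .## -> #   bit 3 = 1  t=0,i=3
  .#. -> #   bit 2 = 1  t=0,i=1
  ..# -> .   bit 1 = 0  t=0,i=11
  ... -> #   bit 0 = 1  t=2,i=0
  bits 01101101 = 109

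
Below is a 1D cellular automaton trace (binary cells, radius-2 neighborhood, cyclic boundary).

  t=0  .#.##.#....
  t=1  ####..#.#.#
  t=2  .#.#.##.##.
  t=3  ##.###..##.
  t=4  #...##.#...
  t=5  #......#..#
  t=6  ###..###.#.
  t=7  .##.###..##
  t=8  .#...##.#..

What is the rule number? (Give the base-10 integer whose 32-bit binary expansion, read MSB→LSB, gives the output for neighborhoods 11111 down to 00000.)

2440911030

  ##### -> #   bit 31 = 1  t=1,i=1
  ####. -> .   bit 30 = 0  t=1,i=2
  ###.# -> .   bit 29 = 0  t=6,i=7
  ###.. -> #   bit 28 = 1  t=1,i=3
  ##.## -> .   bit 27 = 0  t=2,i=7
  ##.#. -> .   bit 26 = 0  t=0,i=5
  ##..# -> .   bit 25 = 0  t=1,i=4
  ##... -> #   bit 24 = 1  t=5,i=1
  #.### -> .   bit 23 = 0  t=1,i=10
  #.##. -> #   bit 22 = 1  t=0,i=3
  #.#.# -> #   bit 21 = 1  t=1,i=8
  #.#.. -> #   bit 20 = 1  t=0,i=6
  #..## -> #   bit 19 = 1  t=3,i=7
  #..#. -> #   bit 18 = 1  t=1,i=5
  #...# -> .   bit 17 = 0  t=4,i=2
  #.... -> #   bit 16 = 1  t=0,i=8
  .#### -> .   bit 15 = 0  t=1,i=0
  .###. -> #   bit 14 = 1  t=3,i=4
  .##.# -> .   bit 13 = 0  t=0,i=4
  .##.. -> #   bit 12 = 1  t=2,i=9
  .#.## -> #   bit 11 = 1  t=0,i=2
  .#.#. -> .   bit 10 = 0  t=1,i=7
  .#..# -> .   bit 9 = 0  t=5,i=8
  .#... -> .   bit 8 = 0  t=0,i=7
  ..### -> #   bit 7 = 1  t=6,i=5
  ..##. -> .   bit 6 = 0  t=3,i=8
  ..#.# -> #   bit 5 = 1  t=0,i=1
  ..#.. -> #   bit 4 = 1  t=4,i=0
  ...## -> .   bit 3 = 0  t=4,i=3
  ...#. -> #   bit 2 = 1  t=0,i=0
  ....# -> #   bit 1 = 1  t=0,i=10
  ..... -> .   bit 0 = 0  t=0,i=9
  bits 10010001011111010101100010110110 = 2440911030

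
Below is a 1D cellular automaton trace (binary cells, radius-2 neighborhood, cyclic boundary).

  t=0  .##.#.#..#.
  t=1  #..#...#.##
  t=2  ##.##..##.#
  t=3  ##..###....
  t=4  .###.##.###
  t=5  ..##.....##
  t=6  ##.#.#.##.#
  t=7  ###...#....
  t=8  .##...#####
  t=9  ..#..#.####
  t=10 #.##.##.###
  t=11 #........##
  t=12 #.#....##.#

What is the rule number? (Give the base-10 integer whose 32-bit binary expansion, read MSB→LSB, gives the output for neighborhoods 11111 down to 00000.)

  ##### -> #   bit 31 = 1  t=8,i=8
  ####. -> #   bit 30 = 1  t=8,i=9
  ###.# -> #   bit 29 = 1  t=2,i=1
  ###.. -> #   bit 28 = 1  t=1,i=0
  ##.## -> .   bit 27 = 0  t=2,i=2
  ##.#. -> #   bit 26 = 1  t=0,i=3
  ##..# -> #   bit 25 = 1  t=1,i=1
  ##... -> .   bit 24 = 0  t=3,i=7
  #.### -> .   bit 23 = 0  t=1,i=9
  #.##. -> .   bit 22 = 0  t=2,i=3
  #.#.# -> .   bit 21 = 0  t=0,i=4
  #.#.. -> .   bit 20 = 0  t=0,i=6
  #..## -> #   bit 19 = 1  t=0,i=0
  #..#. -> .   bit 18 = 0  t=0,i=8
  #...# -> .   bit 17 = 0  t=1,i=5
  #.... -> #   bit 16 = 1  t=3,i=8
  .#### -> #   bit 15 = 1  t=8,i=7
  .###. -> #   bit 14 = 1  t=1,i=10
  .##.# -> .   bit 13 = 0  t=0,i=2
  .##.. -> #   bit 12 = 1  t=2,i=4
  .#.## -> #   bit 11 = 1  t=1,i=8
  .#.#. -> .   bit 10 = 0  t=0,i=5
  .#..# -> #   bit 9 = 1  t=0,i=7
  .#... -> #   bit 8 = 1  t=1,i=4
  ..### -> .   bit 7 = 0  t=3,i=4
  ..##. -> .   bit 6 = 0  t=0,i=1
  ..#.# -> #   bit 5 = 1  t=1,i=7
  ..#.. -> #   bit 4 = 1  t=0,i=9
  ...## -> #   bit 3 = 1  t=3,i=10
  ...#. -> .   bit 2 = 0  t=1,i=6
  ....# -> #   bit 1 = 1  t=3,i=9
  ..... -> .   bit 0 = 0  t=5,i=6
  bits 11110110000010011101101100111010 = 4127841082

4127841082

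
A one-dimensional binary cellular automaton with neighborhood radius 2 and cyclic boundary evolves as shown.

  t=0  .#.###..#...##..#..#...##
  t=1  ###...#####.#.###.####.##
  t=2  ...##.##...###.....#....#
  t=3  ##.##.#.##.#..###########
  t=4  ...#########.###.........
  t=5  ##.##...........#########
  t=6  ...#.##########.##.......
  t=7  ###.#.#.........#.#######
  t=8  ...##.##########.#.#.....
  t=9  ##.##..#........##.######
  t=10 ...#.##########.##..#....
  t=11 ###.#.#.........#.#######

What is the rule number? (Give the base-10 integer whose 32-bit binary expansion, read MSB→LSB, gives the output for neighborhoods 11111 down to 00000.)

  #####|.  b31=0 t=1,i=0
  ####.|.  b30=0 t=1,i=1
  ###.#|.  b29=0 t=1,i=10
  ###..|.  b28=0 t=0,i=5
  ##.##|.  b27=0 t=1,i=17
  ##.#.|#  b26=1 t=0,i=0
  ##..#|#  b25=1 t=0,i=6
  ##...|#  b24=1 t=1,i=3
  #.###|.  b23=0 t=0,i=3
  #.##.|#  b22=1 t=2,i=6
  #.#.#|#  b21=1 t=0,i=1
  #.#..|#  b20=1 t=3,i=11
  #..##|#  b19=1 t=3,i=13
  #..#.|#  b18=1 t=0,i=7
  #...#|#  b17=1 t=0,i=10
  #....|#  b16=1 t=2,i=15
  .####|#  b15=1 t=1,i=7
  .###.|.  b14=0 t=0,i=4
  .##.#|#  b13=1 t=0,i=24
  .##..|.  b12=0 t=0,i=13
  .#.##|#  b11=1 t=0,i=2
  .#.#.|.  b10=0 t=7,i=5
  .#..#|.  b9=0 t=0,i=17
  .#...|#  b8=1 t=0,i=9
  ..###|#  b7=1 t=1,i=6
  ..##.|#  b6=1 t=0,i=12
  ..#.#|.  b5=0 t=6,i=3
  ..#..|#  b4=1 t=0,i=8
  ...##|.  b3=0 t=0,i=11
  ...#.|#  b2=1 t=2,i=18
  ....#|#  b1=1 t=2,i=17
  .....|#  b0=1 t=2,i=16
  bits 00000111011111111010100111010111 = 125807063

125807063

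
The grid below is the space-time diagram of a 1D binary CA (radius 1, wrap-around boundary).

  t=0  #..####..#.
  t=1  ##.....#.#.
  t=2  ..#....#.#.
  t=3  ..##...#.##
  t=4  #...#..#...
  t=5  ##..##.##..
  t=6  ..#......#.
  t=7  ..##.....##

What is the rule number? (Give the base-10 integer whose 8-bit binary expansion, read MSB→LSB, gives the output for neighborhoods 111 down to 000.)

  [7] ### => .  t=0,i=4
  [6] ##. => .  t=0,i=6
  [5] #.# => .  t=0,i=10
  [4] #.. => #  t=0,i=1
  [3] .## => .  t=0,i=3
  [2] .#. => #  t=0,i=0
  [1] ..# => .  t=0,i=2
  [0] ... => .  t=1,i=3
  bits 00010100 = 20

20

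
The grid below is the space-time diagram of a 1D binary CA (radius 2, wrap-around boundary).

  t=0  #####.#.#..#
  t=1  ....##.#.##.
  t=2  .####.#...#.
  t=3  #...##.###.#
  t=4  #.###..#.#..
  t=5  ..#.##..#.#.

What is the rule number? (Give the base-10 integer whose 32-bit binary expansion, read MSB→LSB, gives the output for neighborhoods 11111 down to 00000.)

915019599

  #####|.  b31=0 t=0,i=1
  ####.|.  b30=0 t=0,i=3
  ###.#|#  b29=1 t=0,i=4
  ###..|#  b28=1 t=4,i=4
  ##.##|.  b27=0 t=3,i=6
  ##.#.|#  b26=1 t=0,i=5
  ##..#|#  b25=1 t=4,i=5
  ##...|.  b24=0 t=1,i=11
  #.###|#  b23=1 t=3,i=7
  #.##.|.  b22=0 t=1,i=9
  #.#.#|.  b21=0 t=0,i=6
  #.#..|.  b20=0 t=0,i=8
  #..##|#  b19=1 t=0,i=10
  #..#.|.  b18=0 t=4,i=6
  #...#|#  b17=1 t=2,i=8
  #....|.  b16=0 t=1,i=0
  .####|.  b15=0 t=0,i=0
  .###.|.  b14=0 t=3,i=8
  .##.#|.  b13=0 t=1,i=5
  .##..|#  b12=1 t=1,i=10
  .#.##|.  b11=0 t=1,i=8
  .#.#.|#  b10=1 t=0,i=7
  .#..#|#  b9=1 t=0,i=9
  .#...|#  b8=1 t=2,i=7
  ..###|.  b7=0 t=0,i=11
  ..##.|#  b6=1 t=1,i=4
  ..#.#|.  b5=0 t=4,i=0
  ..#..|.  b4=0 t=2,i=10
  ...##|#  b3=1 t=1,i=3
  ...#.|#  b2=1 t=2,i=9
  ....#|#  b1=1 t=1,i=2
  .....|#  b0=1 t=1,i=1
  bits 00110110100010100001011101001111 = 915019599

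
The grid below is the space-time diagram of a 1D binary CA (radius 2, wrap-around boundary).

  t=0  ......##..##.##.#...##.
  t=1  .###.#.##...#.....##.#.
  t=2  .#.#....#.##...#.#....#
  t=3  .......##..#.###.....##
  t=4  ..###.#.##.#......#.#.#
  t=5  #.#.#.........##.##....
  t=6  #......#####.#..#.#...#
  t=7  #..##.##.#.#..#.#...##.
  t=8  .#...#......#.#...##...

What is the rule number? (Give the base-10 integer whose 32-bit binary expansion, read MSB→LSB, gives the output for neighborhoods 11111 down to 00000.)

  nb #####: next=#  (t=6,i=9, bit31=1)
  nb ####.: next=.  (t=6,i=10, bit30=0)
  nb ###.#: next=#  (t=1,i=3, bit29=1)
  nb ###..: next=.  (t=3,i=15, bit28=0)
  nb ##.##: next=#  (t=0,i=12, bit27=1)
  nb ##.#.: next=.  (t=0,i=15, bit26=0)
  nb ##..#: next=#  (t=0,i=8, bit25=1)
  nb ##...: next=.  (t=0,i=22, bit24=0)
  nb #.###: next=.  (t=3,i=13, bit23=0)
  nb #.##.: next=.  (t=0,i=13, bit22=0)
  nb #.#.#: next=.  (t=1,i=5, bit21=0)
  nb #.#..: next=.  (t=0,i=16, bit20=0)
  nb #..##: next=.  (t=0,i=9, bit19=0)
  nb #..#.: next=.  (t=3,i=10, bit18=0)
  nb #...#: next=#  (t=0,i=18, bit17=1)
  nb #....: next=.  (t=0,i=0, bit16=0)
  nb .####: next=.  (t=6,i=8, bit15=0)
  nb .###.: next=.  (t=1,i=2, bit14=0)
  nb .##.#: next=.  (t=0,i=11, bit13=0)
  nb .##..: next=#  (t=0,i=7, bit12=1)
  nb .#.##: next=.  (t=1,i=6, bit11=0)
  nb .#.#.: next=.  (t=2,i=0, bit10=0)
  nb .#..#: next=#  (t=1,i=22, bit9=1)
  nb .#...: next=.  (t=0,i=17, bit8=0)
  nb ..###: next=#  (t=1,i=1, bit7=1)
  nb ..##.: next=.  (t=0,i=6, bit6=0)
  nb ..#.#: next=#  (t=2,i=8, bit5=1)
  nb ..#..: next=.  (t=1,i=12, bit4=0)
  nb ...##: next=#  (t=0,i=5, bit3=1)
  nb ...#.: next=#  (t=1,i=11, bit2=1)
  nb ....#: next=.  (t=0,i=4, bit1=0)
  nb .....: next=#  (t=0,i=1, bit0=1)
  bits 10101010000000100001001010101101 = 2852262573

2852262573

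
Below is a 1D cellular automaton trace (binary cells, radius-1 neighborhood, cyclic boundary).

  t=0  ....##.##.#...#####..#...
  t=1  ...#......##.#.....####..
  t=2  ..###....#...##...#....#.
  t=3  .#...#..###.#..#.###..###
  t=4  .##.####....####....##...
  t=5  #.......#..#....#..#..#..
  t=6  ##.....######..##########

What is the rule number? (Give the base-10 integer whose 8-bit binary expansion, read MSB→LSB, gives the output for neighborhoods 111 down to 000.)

  nb ###: next=.  (t=0,i=15, bit7=0)
  nb ##.: next=.  (t=0,i=5, bit6=0)
  nb #.#: next=.  (t=0,i=6, bit5=0)
  nb #..: next=#  (t=0,i=11, bit4=1)
  nb .##: next=.  (t=0,i=4, bit3=0)
  nb .#.: next=#  (t=0,i=10, bit2=1)
  nb ..#: next=#  (t=0,i=3, bit1=1)
  nb ...: next=.  (t=0,i=0, bit0=0)
  bits 00010110 = 22

22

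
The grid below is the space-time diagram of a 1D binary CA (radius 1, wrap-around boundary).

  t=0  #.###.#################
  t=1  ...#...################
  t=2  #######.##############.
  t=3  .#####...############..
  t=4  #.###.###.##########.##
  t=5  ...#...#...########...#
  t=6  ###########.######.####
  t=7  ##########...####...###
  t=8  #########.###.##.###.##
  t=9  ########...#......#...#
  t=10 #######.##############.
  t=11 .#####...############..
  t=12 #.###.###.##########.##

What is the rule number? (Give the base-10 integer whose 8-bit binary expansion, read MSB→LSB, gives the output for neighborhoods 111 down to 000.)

151

  ###|#  b7=1 t=0,i=3
  ##.|.  b6=0 t=0,i=0
  #.#|.  b5=0 t=0,i=1
  #..|#  b4=1 t=1,i=0
  .##|.  b3=0 t=0,i=2
  .#.|#  b2=1 t=1,i=3
  ..#|#  b1=1 t=1,i=2
  ...|#  b0=1 t=1,i=1
  bits 10010111 = 151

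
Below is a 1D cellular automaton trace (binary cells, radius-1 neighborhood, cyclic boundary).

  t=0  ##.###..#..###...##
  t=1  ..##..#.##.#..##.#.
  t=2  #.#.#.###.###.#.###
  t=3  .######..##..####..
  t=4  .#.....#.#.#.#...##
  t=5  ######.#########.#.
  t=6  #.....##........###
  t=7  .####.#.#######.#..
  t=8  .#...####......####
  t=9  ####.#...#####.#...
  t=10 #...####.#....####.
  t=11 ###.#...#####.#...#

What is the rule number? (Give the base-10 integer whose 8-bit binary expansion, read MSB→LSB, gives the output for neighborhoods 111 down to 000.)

61

  [7] ### => .  t=0,i=0
  [6] ##. => .  t=0,i=1
  [5] #.# => #  t=0,i=2
  [4] #.. => #  t=0,i=6
  [3] .## => #  t=0,i=3
  [2] .#. => #  t=0,i=8
  [1] ..# => .  t=0,i=7
  [0] ... => #  t=0,i=15
  bits 00111101 = 61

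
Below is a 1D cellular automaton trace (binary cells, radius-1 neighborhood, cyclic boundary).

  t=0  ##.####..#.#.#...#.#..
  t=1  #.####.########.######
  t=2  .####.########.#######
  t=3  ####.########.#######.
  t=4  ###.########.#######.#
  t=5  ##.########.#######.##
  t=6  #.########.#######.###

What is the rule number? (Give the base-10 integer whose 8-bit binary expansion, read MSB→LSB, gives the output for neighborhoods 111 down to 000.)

190

  nb ###: next=#  (t=0,i=4, bit7=1)
  nb ##.: next=.  (t=0,i=1, bit6=0)
  nb #.#: next=#  (t=0,i=2, bit5=1)
  nb #..: next=#  (t=0,i=7, bit4=1)
  nb .##: next=#  (t=0,i=0, bit3=1)
  nb .#.: next=#  (t=0,i=9, bit2=1)
  nb ..#: next=#  (t=0,i=8, bit1=1)
  nb ...: next=.  (t=0,i=15, bit0=0)
  bits 10111110 = 190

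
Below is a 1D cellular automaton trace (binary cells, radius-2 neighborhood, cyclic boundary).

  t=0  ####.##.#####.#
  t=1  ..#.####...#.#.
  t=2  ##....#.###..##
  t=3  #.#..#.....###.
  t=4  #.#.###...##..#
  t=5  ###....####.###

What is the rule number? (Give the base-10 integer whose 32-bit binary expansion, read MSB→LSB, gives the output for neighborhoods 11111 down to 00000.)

1333666268

  [31] ##### => .  t=0,i=1
  [30] ####. => #  t=0,i=2
  [29] ###.# => .  t=0,i=3
  [28] ###.. => .  t=1,i=7
  [27] ##.## => #  t=0,i=4
  [26] ##.#. => #  t=3,i=14
  [25] ##..# => #  t=2,i=11
  [24] ##... => #  t=1,i=8
  [23] #.### => .  t=0,i=8
  [22] #.##. => #  t=0,i=5
  [21] #.#.# => #  t=3,i=0
  [20] #.#.. => #  t=1,i=13
  [19] #..## => #  t=2,i=12
  [18] #..#. => #  t=3,i=4
  [17] #...# => #  t=1,i=0
  [16] #.... => .  t=2,i=3
  [15] .#### => .  t=0,i=0
  [14] .###. => .  t=2,i=9
  [13] .##.# => #  t=0,i=6
  [12] .##.. => .  t=4,i=11
  [11] .#.## => .  t=1,i=3
  [10] .#.#. => .  t=1,i=12
  [9] .#..# => .  t=3,i=3
  [8] .#... => #  t=1,i=14
  [7] ..### => #  t=2,i=13
  [6] ..##. => #  t=4,i=10
  [5] ..#.# => .  t=1,i=2
  [4] ..#.. => #  t=3,i=5
  [3] ...## => #  t=3,i=10
  [2] ...#. => #  t=1,i=1
  [1] ....# => .  t=2,i=4
  [0] ..... => .  t=3,i=8
  bits 01001111011111100010000111011100 = 1333666268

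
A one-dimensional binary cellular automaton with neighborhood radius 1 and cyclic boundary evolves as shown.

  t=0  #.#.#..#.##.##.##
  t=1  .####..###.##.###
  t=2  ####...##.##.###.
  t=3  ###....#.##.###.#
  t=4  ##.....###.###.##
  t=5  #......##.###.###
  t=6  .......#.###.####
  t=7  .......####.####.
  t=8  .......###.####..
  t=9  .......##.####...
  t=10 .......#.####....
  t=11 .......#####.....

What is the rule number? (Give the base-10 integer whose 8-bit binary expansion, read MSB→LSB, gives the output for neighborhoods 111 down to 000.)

172

  nb ###: next=#  (t=0,i=16, bit7=1)
  nb ##.: next=.  (t=0,i=0, bit6=0)
  nb #.#: next=#  (t=0,i=1, bit5=1)
  nb #..: next=.  (t=0,i=5, bit4=0)
  nb .##: next=#  (t=0,i=9, bit3=1)
  nb .#.: next=#  (t=0,i=2, bit2=1)
  nb ..#: next=.  (t=0,i=6, bit1=0)
  nb ...: next=.  (t=2,i=5, bit0=0)
  bits 10101100 = 172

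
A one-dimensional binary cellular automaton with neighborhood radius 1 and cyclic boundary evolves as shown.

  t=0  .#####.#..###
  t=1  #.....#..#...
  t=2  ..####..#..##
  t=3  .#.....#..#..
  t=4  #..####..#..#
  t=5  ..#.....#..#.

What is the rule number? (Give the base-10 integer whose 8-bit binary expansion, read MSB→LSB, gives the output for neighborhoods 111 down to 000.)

  [7] ### => .  t=0,i=2
  [6] ##. => .  t=0,i=5
  [5] #.# => #  t=0,i=0
  [4] #.. => .  t=0,i=8
  [3] .## => .  t=0,i=1
  [2] .#. => .  t=0,i=7
  [1] ..# => #  t=0,i=9
  [0] ... => #  t=1,i=2
  bits 00100011 = 35

35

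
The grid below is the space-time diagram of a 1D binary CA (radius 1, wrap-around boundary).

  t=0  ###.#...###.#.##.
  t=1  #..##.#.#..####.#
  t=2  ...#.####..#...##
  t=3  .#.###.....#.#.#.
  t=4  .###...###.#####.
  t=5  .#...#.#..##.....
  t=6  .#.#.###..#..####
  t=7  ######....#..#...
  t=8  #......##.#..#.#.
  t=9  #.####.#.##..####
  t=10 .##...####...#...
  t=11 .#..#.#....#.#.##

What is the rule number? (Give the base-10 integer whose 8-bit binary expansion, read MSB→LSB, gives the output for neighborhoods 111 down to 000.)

45

  nb ###: next=.  (t=0,i=1, bit7=0)
  nb ##.: next=.  (t=0,i=2, bit6=0)
  nb #.#: next=#  (t=0,i=3, bit5=1)
  nb #..: next=.  (t=0,i=5, bit4=0)
  nb .##: next=#  (t=0,i=0, bit3=1)
  nb .#.: next=#  (t=0,i=4, bit2=1)
  nb ..#: next=.  (t=0,i=7, bit1=0)
  nb ...: next=#  (t=0,i=6, bit0=1)
  bits 00101101 = 45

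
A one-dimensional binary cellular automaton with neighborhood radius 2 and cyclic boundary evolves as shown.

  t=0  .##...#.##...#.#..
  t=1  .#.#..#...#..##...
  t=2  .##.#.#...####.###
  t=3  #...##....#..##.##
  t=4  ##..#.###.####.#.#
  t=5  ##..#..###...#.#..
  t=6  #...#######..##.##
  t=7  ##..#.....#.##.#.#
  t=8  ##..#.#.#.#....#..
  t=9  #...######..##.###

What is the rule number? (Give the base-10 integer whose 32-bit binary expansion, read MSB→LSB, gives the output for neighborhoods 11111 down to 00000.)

  #####|.  b31=0 t=6,i=6
  ####.|.  b30=0 t=2,i=12
  ###.#|#  b29=1 t=2,i=13
  ###..|#  b28=1 t=3,i=0
  ##.##|#  b27=1 t=2,i=0
  ##.#.|.  b26=0 t=2,i=3
  ##..#|.  b25=0 t=4,i=2
  ##...|#  b24=1 t=0,i=3
  #.###|.  b23=0 t=2,i=15
  #.##.|.  b22=0 t=0,i=8
  #.#.#|#  b21=1 t=2,i=4
  #.#..|.  b20=0 t=0,i=15
  #..##|#  b19=1 t=1,i=12
  #..#.|.  b18=0 t=1,i=5
  #...#|.  b17=0 t=0,i=4
  #....|#  b16=1 t=1,i=16
  .####|.  b15=0 t=2,i=11
  .###.|#  b14=1 t=2,i=16
  .##.#|.  b13=0 t=2,i=2
  .##..|.  b12=0 t=0,i=2
  .#.##|.  b11=0 t=0,i=7
  .#.#.|#  b10=1 t=0,i=14
  .#..#|#  b9=1 t=1,i=4
  .#...|.  b8=0 t=0,i=16
  ..###|#  b7=1 t=2,i=10
  ..##.|#  b6=1 t=0,i=1
  ..#.#|#  b5=1 t=0,i=6
  ..#..|#  b4=1 t=1,i=6
  ...##|.  b3=0 t=0,i=0
  ...#.|.  b2=0 t=0,i=5
  ....#|#  b1=1 t=1,i=17
  .....|.  b0=0 t=7,i=7
  bits 00111001001010010100011011110010 = 959006450

959006450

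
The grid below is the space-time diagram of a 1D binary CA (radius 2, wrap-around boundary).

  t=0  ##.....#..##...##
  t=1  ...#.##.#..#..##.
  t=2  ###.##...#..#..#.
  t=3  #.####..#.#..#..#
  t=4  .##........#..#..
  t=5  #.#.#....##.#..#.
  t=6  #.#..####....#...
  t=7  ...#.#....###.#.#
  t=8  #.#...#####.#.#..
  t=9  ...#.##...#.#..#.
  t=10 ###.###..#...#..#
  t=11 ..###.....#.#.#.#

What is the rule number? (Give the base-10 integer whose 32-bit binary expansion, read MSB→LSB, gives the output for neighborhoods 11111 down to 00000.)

685841294

  [31] ##### => .  t=8,i=8
  [30] ####. => .  t=0,i=0
  [29] ###.# => #  t=2,i=2
  [28] ###.. => .  t=0,i=1
  [27] ##.## => #  t=2,i=3
  [26] ##.#. => .  t=1,i=7
  [25] ##..# => .  t=3,i=6
  [24] ##... => .  t=0,i=2
  [23] #.### => #  t=2,i=0
  [22] #.##. => #  t=1,i=5
  [21] #.#.# => #  t=5,i=0
  [20] #.#.. => .  t=1,i=8
  [19] #..## => .  t=0,i=9
  [18] #..#. => .  t=1,i=10
  [17] #...# => .  t=0,i=13
  [16] #.... => #  t=0,i=3
  [15] .#### => .  t=0,i=16
  [14] .###. => .  t=2,i=1
  [13] .##.# => .  t=1,i=6
  [12] .##.. => #  t=0,i=11
  [11] .#.## => #  t=1,i=4
  [10] .#.#. => .  t=3,i=9
  [9] .#..# => #  t=0,i=8
  [8] .#... => #  t=4,i=15
  [7] ..### => #  t=0,i=15
  [6] ..##. => .  t=0,i=10
  [5] ..#.# => .  t=1,i=3
  [4] ..#.. => .  t=0,i=7
  [3] ...## => #  t=0,i=14
  [2] ...#. => #  t=0,i=6
  [1] ....# => #  t=0,i=5
  [0] ..... => .  t=0,i=4
  bits 00101000111000010001101110001110 = 685841294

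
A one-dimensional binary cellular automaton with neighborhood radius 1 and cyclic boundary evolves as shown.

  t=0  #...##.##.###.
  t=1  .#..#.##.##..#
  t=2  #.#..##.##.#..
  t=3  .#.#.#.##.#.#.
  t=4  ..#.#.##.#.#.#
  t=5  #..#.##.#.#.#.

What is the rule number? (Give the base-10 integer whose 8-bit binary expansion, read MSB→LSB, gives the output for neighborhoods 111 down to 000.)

56

  ###|.  b7=0 t=0,i=11
  ##.|.  b6=0 t=0,i=5
  #.#|#  b5=1 t=0,i=6
  #..|#  b4=1 t=0,i=1
  .##|#  b3=1 t=0,i=4
  .#.|.  b2=0 t=0,i=0
  ..#|.  b1=0 t=0,i=3
  ...|.  b0=0 t=0,i=2
  bits 00111000 = 56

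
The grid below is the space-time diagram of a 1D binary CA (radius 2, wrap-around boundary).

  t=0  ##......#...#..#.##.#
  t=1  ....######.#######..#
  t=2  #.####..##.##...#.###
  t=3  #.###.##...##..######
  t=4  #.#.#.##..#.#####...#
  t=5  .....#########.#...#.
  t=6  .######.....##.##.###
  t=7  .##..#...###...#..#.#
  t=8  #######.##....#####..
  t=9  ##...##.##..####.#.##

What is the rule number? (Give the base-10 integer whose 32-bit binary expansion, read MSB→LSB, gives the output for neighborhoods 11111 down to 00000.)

1658624959

  nb #####: next=.  (t=1,i=6, bit31=0)
  nb ####.: next=#  (t=1,i=8, bit30=1)
  nb ###.#: next=#  (t=1,i=9, bit29=1)
  nb ###..: next=.  (t=0,i=1, bit28=0)
  nb ##.##: next=.  (t=0,i=19, bit27=0)
  nb ##.#.: next=.  (t=4,i=1, bit26=0)
  nb ##..#: next=#  (t=1,i=18, bit25=1)
  nb ##...: next=.  (t=0,i=2, bit24=0)
  nb #.###: next=#  (t=0,i=20, bit23=1)
  nb #.##.: next=#  (t=0,i=17, bit22=1)
  nb #.#.#: next=.  (t=4,i=2, bit21=0)
  nb #.#..: next=#  (t=5,i=15, bit20=1)
  nb #..##: next=#  (t=2,i=7, bit19=1)
  nb #..#.: next=#  (t=0,i=14, bit18=1)
  nb #...#: next=.  (t=0,i=10, bit17=0)
  nb #....: next=.  (t=0,i=3, bit16=0)
  nb .####: next=#  (t=1,i=5, bit15=1)
  nb .###.: next=.  (t=0,i=0, bit14=0)
  nb .##.#: next=.  (t=0,i=18, bit13=0)
  nb .##..: next=#  (t=2,i=12, bit12=1)
  nb .#.##: next=#  (t=0,i=16, bit11=1)
  nb .#.#.: next=.  (t=4,i=3, bit10=0)
  nb .#..#: next=#  (t=0,i=13, bit9=1)
  nb .#...: next=#  (t=0,i=9, bit8=1)
  nb ..###: next=#  (t=1,i=4, bit7=1)
  nb ..##.: next=.  (t=2,i=8, bit6=0)
  nb ..#.#: next=#  (t=0,i=15, bit5=1)
  nb ..#..: next=#  (t=0,i=8, bit4=1)
  nb ...##: next=#  (t=1,i=3, bit3=1)
  nb ...#.: next=#  (t=0,i=7, bit2=1)
  nb ....#: next=#  (t=0,i=6, bit1=1)
  nb .....: next=#  (t=0,i=4, bit0=1)
  bits 01100010110111001001101110111111 = 1658624959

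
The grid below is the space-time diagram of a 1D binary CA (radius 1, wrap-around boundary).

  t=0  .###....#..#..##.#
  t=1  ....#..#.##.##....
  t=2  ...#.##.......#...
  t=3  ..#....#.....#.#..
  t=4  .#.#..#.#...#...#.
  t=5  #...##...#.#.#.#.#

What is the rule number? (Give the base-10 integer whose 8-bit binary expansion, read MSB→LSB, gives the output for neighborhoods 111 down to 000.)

  ###|.  b7=0 t=0,i=2
  ##.|.  b6=0 t=0,i=3
  #.#|.  b5=0 t=0,i=0
  #..|#  b4=1 t=0,i=4
  .##|.  b3=0 t=0,i=1
  .#.|.  b2=0 t=0,i=8
  ..#|#  b1=1 t=0,i=7
  ...|.  b0=0 t=0,i=5
  bits 00010010 = 18

18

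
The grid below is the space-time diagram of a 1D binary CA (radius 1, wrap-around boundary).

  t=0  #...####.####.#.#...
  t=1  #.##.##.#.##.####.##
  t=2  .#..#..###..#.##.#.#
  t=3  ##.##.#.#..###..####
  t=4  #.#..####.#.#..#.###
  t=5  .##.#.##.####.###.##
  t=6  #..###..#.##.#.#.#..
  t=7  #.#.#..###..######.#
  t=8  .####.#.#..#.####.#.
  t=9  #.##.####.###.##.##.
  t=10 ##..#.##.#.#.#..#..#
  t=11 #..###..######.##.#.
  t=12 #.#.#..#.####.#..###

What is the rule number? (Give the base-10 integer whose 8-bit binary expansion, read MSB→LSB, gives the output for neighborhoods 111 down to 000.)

  nb ###: next=#  (t=0,i=5, bit7=1)
  nb ##.: next=.  (t=0,i=7, bit6=0)
  nb #.#: next=#  (t=0,i=8, bit5=1)
  nb #..: next=.  (t=0,i=1, bit4=0)
  nb .##: next=.  (t=0,i=4, bit3=0)
  nb .#.: next=#  (t=0,i=0, bit2=1)
  nb ..#: next=#  (t=0,i=3, bit1=1)
  nb ...: next=#  (t=0,i=2, bit0=1)
  bits 10100111 = 167

167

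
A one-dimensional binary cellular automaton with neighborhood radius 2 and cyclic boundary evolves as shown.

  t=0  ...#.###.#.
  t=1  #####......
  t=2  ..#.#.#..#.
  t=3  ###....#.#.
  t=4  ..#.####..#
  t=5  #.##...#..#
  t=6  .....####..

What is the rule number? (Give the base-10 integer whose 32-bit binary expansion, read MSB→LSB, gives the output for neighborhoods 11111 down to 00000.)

2416118326

  ##### -> #   bit 31 = 1  t=1,i=2
  ####. -> .   bit 30 = 0  t=1,i=3
  ###.# -> .   bit 29 = 0  t=0,i=7
  ###.. -> #   bit 28 = 1  t=1,i=4
  ##.## -> .   bit 27 = 0  t=5,i=1
  ##.#. -> .   bit 26 = 0  t=0,i=8
  ##..# -> .   bit 25 = 0  t=4,i=8
  ##... -> .   bit 24 = 0  t=1,i=5
  #.### -> .   bit 23 = 0  t=0,i=5
  #.##. -> .   bit 22 = 0  t=5,i=2
  #.#.# -> .   bit 21 = 0  t=2,i=4
  #.#.. -> .   bit 20 = 0  t=0,i=9
  #..## -> .   bit 19 = 0  t=5,i=9
  #..#. -> .   bit 18 = 0  t=2,i=8
  #...# -> #   bit 17 = 1  t=2,i=0
  #.... -> #   bit 16 = 1  t=0,i=0
  .#### -> .   bit 15 = 0  t=1,i=1
  .###. -> .   bit 14 = 0  t=0,i=6
  .##.# -> .   bit 13 = 0  t=5,i=0
  .##.. -> .   bit 12 = 0  t=5,i=3
  .#.## -> #   bit 11 = 1  t=0,i=4
  .#.#. -> .   bit 10 = 0  t=2,i=3
  .#..# -> #   bit 9 = 1  t=2,i=7
  .#... -> .   bit 8 = 0  t=0,i=10
  ..### -> .   bit 7 = 0  t=1,i=0
  ..##. -> .   bit 6 = 0  t=5,i=10
  ..#.# -> #   bit 5 = 1  t=0,i=3
  ..#.. -> #   bit 4 = 1  t=2,i=9
  ...## -> .   bit 3 = 0  t=1,i=10
  ...#. -> #   bit 2 = 1  t=0,i=2
  ....# -> #   bit 1 = 1  t=0,i=1
  ..... -> .   bit 0 = 0  t=1,i=7
  bits 10010000000000110000101000110110 = 2416118326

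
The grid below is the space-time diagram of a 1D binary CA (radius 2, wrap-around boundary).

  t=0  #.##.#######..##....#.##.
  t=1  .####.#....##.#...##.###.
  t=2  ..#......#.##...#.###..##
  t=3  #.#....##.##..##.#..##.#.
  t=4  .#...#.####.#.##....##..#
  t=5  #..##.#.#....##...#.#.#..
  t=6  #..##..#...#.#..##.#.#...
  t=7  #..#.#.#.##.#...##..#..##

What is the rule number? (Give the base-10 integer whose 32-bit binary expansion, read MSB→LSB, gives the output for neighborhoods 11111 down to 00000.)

  nb #####: next=.  (t=0,i=7, bit31=0)
  nb ####.: next=.  (t=0,i=10, bit30=0)
  nb ###.#: next=.  (t=1,i=4, bit29=0)
  nb ###..: next=#  (t=0,i=11, bit28=1)
  nb ##.##: next=#  (t=0,i=4, bit27=1)
  nb ##.#.: next=.  (t=0,i=24, bit26=0)
  nb ##..#: next=#  (t=0,i=12, bit25=1)
  nb ##...: next=.  (t=0,i=16, bit24=0)
  nb #.###: next=.  (t=0,i=5, bit23=0)
  nb #.##.: next=#  (t=0,i=2, bit22=1)
  nb #.#.#: next=.  (t=0,i=0, bit21=0)
  nb #.#..: next=.  (t=1,i=6, bit20=0)
  nb #..##: next=.  (t=0,i=13, bit19=0)
  nb #..#.: next=.  (t=2,i=1, bit18=0)
  nb #...#: next=#  (t=1,i=16, bit17=1)
  nb #....: next=.  (t=0,i=17, bit16=0)
  nb .####: next=#  (t=0,i=6, bit15=1)
  nb .###.: next=.  (t=1,i=22, bit14=0)
  nb .##.#: next=#  (t=0,i=3, bit13=1)
  nb .##..: next=.  (t=0,i=15, bit12=0)
  nb .#.##: next=#  (t=0,i=1, bit11=1)
  nb .#.#.: next=#  (t=3,i=1, bit10=1)
  nb .#..#: next=.  (t=3,i=18, bit9=0)
  nb .#...: next=.  (t=1,i=7, bit8=0)
  nb ..###: next=.  (t=1,i=1, bit7=0)
  nb ..##.: next=#  (t=0,i=14, bit6=1)
  nb ..#.#: next=.  (t=0,i=20, bit5=0)
  nb ..#..: next=#  (t=2,i=2, bit4=1)
  nb ...##: next=.  (t=1,i=10, bit3=0)
  nb ...#.: next=#  (t=0,i=19, bit2=1)
  nb ....#: next=#  (t=0,i=18, bit1=1)
  nb .....: next=.  (t=2,i=5, bit0=0)
  bits 00011010010000101010110001010110 = 440577110

440577110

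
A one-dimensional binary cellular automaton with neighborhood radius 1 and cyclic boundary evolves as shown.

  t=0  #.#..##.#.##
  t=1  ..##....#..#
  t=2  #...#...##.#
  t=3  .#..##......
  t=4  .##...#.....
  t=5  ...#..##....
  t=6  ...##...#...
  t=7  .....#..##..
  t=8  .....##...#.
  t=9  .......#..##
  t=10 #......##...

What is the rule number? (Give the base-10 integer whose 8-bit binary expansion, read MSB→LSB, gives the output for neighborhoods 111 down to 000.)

148

  nb ###: next=#  (t=0,i=11, bit7=1)
  nb ##.: next=.  (t=0,i=0, bit6=0)
  nb #.#: next=.  (t=0,i=1, bit5=0)
  nb #..: next=#  (t=0,i=3, bit4=1)
  nb .##: next=.  (t=0,i=5, bit3=0)
  nb .#.: next=#  (t=0,i=2, bit2=1)
  nb ..#: next=.  (t=0,i=4, bit1=0)
  nb ...: next=.  (t=1,i=5, bit0=0)
  bits 10010100 = 148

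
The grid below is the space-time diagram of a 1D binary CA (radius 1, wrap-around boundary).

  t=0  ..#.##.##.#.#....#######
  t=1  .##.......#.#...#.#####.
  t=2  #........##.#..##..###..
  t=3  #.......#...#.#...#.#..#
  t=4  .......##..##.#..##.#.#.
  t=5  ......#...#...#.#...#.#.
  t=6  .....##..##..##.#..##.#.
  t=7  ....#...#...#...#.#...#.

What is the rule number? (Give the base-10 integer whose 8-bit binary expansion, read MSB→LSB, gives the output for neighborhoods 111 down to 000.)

134

  [7] ### => #  t=0,i=18
  [6] ##. => .  t=0,i=5
  [5] #.# => .  t=0,i=3
  [4] #.. => .  t=0,i=0
  [3] .## => .  t=0,i=4
  [2] .#. => #  t=0,i=2
  [1] ..# => #  t=0,i=1
  [0] ... => .  t=0,i=14
  bits 10000110 = 134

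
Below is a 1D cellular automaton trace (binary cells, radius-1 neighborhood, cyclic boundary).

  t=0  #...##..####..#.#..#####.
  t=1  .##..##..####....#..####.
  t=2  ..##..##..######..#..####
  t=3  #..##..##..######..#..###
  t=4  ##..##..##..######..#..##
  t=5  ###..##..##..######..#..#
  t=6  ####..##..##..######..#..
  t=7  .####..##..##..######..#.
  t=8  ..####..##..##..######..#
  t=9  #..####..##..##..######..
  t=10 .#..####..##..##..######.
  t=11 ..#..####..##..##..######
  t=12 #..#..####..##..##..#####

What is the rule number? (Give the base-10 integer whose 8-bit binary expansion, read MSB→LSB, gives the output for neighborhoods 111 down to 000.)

209

  ### -> #   bit 7 = 1  t=0,i=9
  ##. -> #   bit 6 = 1  t=0,i=5
  #.# -> .   bit 5 = 0  t=0,i=15
  #.. -> #   bit 4 = 1  t=0,i=1
  .## -> .   bit 3 = 0  t=0,i=4
  .#. -> .   bit 2 = 0  t=0,i=0
  ..# -> .   bit 1 = 0  t=0,i=3
  ... -> #   bit 0 = 1  t=0,i=2
  bits 11010001 = 209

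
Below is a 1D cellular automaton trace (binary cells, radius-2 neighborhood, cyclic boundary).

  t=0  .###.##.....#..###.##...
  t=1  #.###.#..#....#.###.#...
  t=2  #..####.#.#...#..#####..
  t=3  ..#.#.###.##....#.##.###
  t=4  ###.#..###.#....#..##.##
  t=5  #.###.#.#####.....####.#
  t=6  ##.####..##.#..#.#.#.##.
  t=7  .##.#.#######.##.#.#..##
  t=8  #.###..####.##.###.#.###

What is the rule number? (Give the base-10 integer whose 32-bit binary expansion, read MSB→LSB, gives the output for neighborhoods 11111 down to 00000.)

  ##### -> #   bit 31 = 1  t=2,i=19
  ####. -> .   bit 30 = 0  t=2,i=5
  ###.# -> #   bit 29 = 1  t=0,i=3
  ###.. -> #   bit 28 = 1  t=2,i=21
  ##.## -> #   bit 27 = 1  t=0,i=4
  ##.#. -> #   bit 26 = 1  t=1,i=5
  ##..# -> #   bit 25 = 1  t=2,i=22
  ##... -> .   bit 24 = 0  t=0,i=7
  #.### -> .   bit 23 = 0  t=1,i=2
  #.##. -> .   bit 22 = 0  t=0,i=5
  #.#.# -> #   bit 21 = 1  t=2,i=8
  #.#.. -> #   bit 20 = 1  t=1,i=6
  #..## -> #   bit 19 = 1  t=0,i=14
  #..#. -> #   bit 18 = 1  t=1,i=8
  #...# -> .   bit 17 = 0  t=1,i=22
  #.... -> .   bit 16 = 0  t=0,i=8
  .#### -> #   bit 15 = 1  t=2,i=4
  .###. -> #   bit 14 = 1  t=0,i=2
  .##.# -> #   bit 13 = 1  t=3,i=19
  .##.. -> #   bit 12 = 1  t=0,i=6
  .#.## -> .   bit 11 = 0  t=1,i=1
  .#.#. -> .   bit 10 = 0  t=2,i=9
  .#..# -> .   bit 9 = 0  t=0,i=13
  .#... -> #   bit 8 = 1  t=1,i=10
  ..### -> .   bit 7 = 0  t=0,i=1
  ..##. -> #   bit 6 = 1  t=4,i=19
  ..#.# -> #   bit 5 = 1  t=1,i=0
  ..#.. -> .   bit 4 = 0  t=0,i=12
  ...## -> #   bit 3 = 1  t=0,i=0
  ...#. -> .   bit 2 = 0  t=0,i=11
  ....# -> .   bit 1 = 0  t=0,i=10
  ..... -> #   bit 0 = 1  t=0,i=9
  bits 10111110001111001111000101101001 = 3191665001

3191665001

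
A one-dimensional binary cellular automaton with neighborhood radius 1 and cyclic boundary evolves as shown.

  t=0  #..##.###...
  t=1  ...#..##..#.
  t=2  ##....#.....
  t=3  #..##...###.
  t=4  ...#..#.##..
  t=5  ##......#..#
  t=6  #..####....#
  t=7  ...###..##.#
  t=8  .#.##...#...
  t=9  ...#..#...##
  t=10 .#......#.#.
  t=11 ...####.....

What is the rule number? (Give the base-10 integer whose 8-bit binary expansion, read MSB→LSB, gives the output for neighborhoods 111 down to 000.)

  ### -> #   bit 7 = 1  t=0,i=7
  ##. -> .   bit 6 = 0  t=0,i=4
  #.# -> .   bit 5 = 0  t=0,i=5
  #.. -> .   bit 4 = 0  t=0,i=1
  .## -> #   bit 3 = 1  t=0,i=3
  .#. -> .   bit 2 = 0  t=0,i=0
  ..# -> .   bit 1 = 0  t=0,i=2
  ... -> #   bit 0 = 1  t=0,i=10
  bits 10001001 = 137

137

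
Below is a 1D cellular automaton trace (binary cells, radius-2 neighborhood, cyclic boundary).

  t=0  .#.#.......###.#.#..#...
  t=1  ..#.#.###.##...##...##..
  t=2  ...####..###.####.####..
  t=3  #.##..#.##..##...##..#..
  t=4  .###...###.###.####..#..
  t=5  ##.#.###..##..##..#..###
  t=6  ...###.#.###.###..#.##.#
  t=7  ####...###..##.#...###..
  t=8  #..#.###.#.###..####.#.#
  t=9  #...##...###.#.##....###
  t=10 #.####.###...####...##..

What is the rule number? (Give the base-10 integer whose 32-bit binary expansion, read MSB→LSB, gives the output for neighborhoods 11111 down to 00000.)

  #####|#  b31=1 t=5,i=23
  ####.|.  b30=0 t=2,i=5
  ###.#|.  b29=0 t=0,i=13
  ###..|#  b28=1 t=2,i=6
  ##.##|#  b27=1 t=1,i=9
  ##.#.|.  b26=0 t=0,i=14
  ##..#|.  b25=0 t=2,i=7
  ##...|.  b24=0 t=1,i=12
  #.###|#  b23=1 t=1,i=6
  #.##.|#  b22=1 t=1,i=10
  #.#.#|#  b21=1 t=0,i=15
  #.#..|.  b20=0 t=0,i=3
  #..##|#  b19=1 t=2,i=8
  #..#.|.  b18=0 t=0,i=19
  #...#|#  b17=1 t=1,i=13
  #....|.  b16=0 t=0,i=5
  .####|.  b15=0 t=2,i=4
  .###.|.  b14=0 t=0,i=12
  .##.#|#  b13=1 t=6,i=21
  .##..|#  b12=1 t=1,i=11
  .#.##|#  b11=1 t=1,i=5
  .#.#.|#  b10=1 t=0,i=2
  .#..#|.  b9=0 t=0,i=18
  .#...|#  b8=1 t=0,i=4
  ..###|#  b7=1 t=0,i=11
  ..##.|#  b6=1 t=1,i=15
  ..#.#|.  b5=0 t=0,i=1
  ..#..|#  b4=1 t=0,i=20
  ...##|#  b3=1 t=0,i=10
  ...#.|.  b2=0 t=0,i=0
  ....#|.  b1=0 t=0,i=9
  .....|#  b0=1 t=0,i=6
  bits 10011000111010100011110111011001 = 2565488089

2565488089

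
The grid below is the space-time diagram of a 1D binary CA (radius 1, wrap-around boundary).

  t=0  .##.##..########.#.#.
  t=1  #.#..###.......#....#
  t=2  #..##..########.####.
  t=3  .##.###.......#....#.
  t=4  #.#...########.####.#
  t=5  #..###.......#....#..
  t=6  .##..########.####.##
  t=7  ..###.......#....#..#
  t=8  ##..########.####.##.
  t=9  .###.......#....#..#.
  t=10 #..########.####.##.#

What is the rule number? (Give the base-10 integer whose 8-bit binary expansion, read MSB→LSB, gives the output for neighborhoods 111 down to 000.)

  [7] ### => .  t=0,i=9
  [6] ##. => #  t=0,i=2
  [5] #.# => .  t=0,i=3
  [4] #.. => #  t=0,i=6
  [3] .## => .  t=0,i=1
  [2] .#. => .  t=0,i=17
  [1] ..# => #  t=0,i=0
  [0] ... => #  t=1,i=9
  bits 01010011 = 83

83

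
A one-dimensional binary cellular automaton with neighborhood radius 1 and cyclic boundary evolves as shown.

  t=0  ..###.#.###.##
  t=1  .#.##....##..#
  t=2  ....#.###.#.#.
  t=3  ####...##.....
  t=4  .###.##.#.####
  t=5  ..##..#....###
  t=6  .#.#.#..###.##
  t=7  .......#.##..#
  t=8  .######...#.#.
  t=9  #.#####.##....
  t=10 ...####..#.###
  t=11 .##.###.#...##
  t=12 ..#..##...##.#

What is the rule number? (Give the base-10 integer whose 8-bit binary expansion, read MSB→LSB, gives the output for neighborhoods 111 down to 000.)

195

  ###|#  b7=1 t=0,i=3
  ##.|#  b6=1 t=0,i=4
  #.#|.  b5=0 t=0,i=5
  #..|.  b4=0 t=0,i=0
  .##|.  b3=0 t=0,i=2
  .#.|.  b2=0 t=0,i=6
  ..#|#  b1=1 t=0,i=1
  ...|#  b0=1 t=1,i=6
  bits 11000011 = 195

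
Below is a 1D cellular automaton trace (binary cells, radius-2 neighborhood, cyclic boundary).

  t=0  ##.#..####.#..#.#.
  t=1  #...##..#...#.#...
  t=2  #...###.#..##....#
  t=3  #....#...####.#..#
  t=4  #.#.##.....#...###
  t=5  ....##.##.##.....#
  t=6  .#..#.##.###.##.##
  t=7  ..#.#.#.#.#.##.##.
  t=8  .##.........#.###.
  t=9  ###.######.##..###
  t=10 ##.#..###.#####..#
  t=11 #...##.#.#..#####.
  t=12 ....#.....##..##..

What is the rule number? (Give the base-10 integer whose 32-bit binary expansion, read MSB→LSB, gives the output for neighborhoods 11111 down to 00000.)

  ##### -> #   bit 31 = 1  t=9,i=0
  ####. -> #   bit 30 = 1  t=0,i=8
  ###.# -> .   bit 29 = 0  t=0,i=9
  ###.. -> #   bit 28 = 1  t=8,i=16
  ##.## -> #   bit 27 = 1  t=5,i=6
  ##.#. -> .   bit 26 = 0  t=0,i=2
  ##..# -> #   bit 25 = 1  t=1,i=6
  ##... -> .   bit 24 = 0  t=2,i=1
  #.### -> .   bit 23 = 0  t=6,i=9
  #.##. -> #   bit 22 = 1  t=0,i=0
  #.#.# -> .   bit 21 = 0  t=0,i=16
  #.#.. -> .   bit 20 = 0  t=0,i=3
  #..## -> #   bit 19 = 1  t=0,i=5
  #..#. -> .   bit 18 = 0  t=0,i=13
  #...# -> .   bit 17 = 0  t=1,i=2
  #.... -> #   bit 16 = 1  t=2,i=14
  .#### -> .   bit 15 = 0  t=0,i=7
  .###. -> #   bit 14 = 1  t=2,i=5
  .##.# -> .   bit 13 = 0  t=0,i=1
  .##.. -> #   bit 12 = 1  t=1,i=5
  .#.## -> .   bit 11 = 0  t=0,i=17
  .#.#. -> .   bit 10 = 0  t=0,i=15
  .#..# -> #   bit 9 = 1  t=0,i=4
  .#... -> .   bit 8 = 0  t=1,i=1
  ..### -> .   bit 7 = 0  t=0,i=6
  ..##. -> #   bit 6 = 1  t=1,i=4
  ..#.# -> #   bit 5 = 1  t=0,i=14
  ..#.. -> #   bit 4 = 1  t=1,i=0
  ...## -> .   bit 3 = 0  t=1,i=3
  ...#. -> #   bit 2 = 1  t=1,i=11
  ....# -> .   bit 1 = 0  t=2,i=15
  ..... -> #   bit 0 = 1  t=4,i=8
  bits 11011010010010010101001001110101 = 3662238325

3662238325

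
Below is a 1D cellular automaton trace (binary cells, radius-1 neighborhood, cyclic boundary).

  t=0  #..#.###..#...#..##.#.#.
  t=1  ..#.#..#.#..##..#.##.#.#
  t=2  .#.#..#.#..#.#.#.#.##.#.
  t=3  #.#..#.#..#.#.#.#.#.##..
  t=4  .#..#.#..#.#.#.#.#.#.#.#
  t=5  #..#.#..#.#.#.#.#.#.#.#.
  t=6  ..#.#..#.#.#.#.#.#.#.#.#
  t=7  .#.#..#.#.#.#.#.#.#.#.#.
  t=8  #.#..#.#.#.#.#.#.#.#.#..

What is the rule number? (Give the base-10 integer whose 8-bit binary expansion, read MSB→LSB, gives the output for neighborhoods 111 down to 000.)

99

  ### -> .   bit 7 = 0  t=0,i=6
  ##. -> #   bit 6 = 1  t=0,i=7
  #.# -> #   bit 5 = 1  t=0,i=4
  #.. -> .   bit 4 = 0  t=0,i=1
  .## -> .   bit 3 = 0  t=0,i=5
  .#. -> .   bit 2 = 0  t=0,i=0
  ..# -> #   bit 1 = 1  t=0,i=2
  ... -> #   bit 0 = 1  t=0,i=12
  bits 01100011 = 99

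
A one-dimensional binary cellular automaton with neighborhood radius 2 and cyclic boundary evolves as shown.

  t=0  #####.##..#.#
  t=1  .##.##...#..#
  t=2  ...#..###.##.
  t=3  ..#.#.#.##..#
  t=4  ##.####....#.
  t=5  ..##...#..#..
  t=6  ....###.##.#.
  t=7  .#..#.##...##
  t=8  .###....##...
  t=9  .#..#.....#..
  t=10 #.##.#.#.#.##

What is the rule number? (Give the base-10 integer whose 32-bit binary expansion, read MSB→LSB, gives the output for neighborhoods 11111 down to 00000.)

  ##### -> #   bit 31 = 1  t=0,i=1
  ####. -> .   bit 30 = 0  t=0,i=3
  ###.# -> #   bit 29 = 1  t=0,i=4
  ###.. -> .   bit 28 = 0  t=4,i=6
  ##.## -> #   bit 27 = 1  t=0,i=5
  ##.#. -> .   bit 26 = 0  t=6,i=10
  ##..# -> .   bit 25 = 0  t=0,i=8
  ##... -> #   bit 24 = 1  t=1,i=6
  #.### -> #   bit 23 = 1  t=0,i=12
  #.##. -> .   bit 22 = 0  t=0,i=6
  #.#.# -> #   bit 21 = 1  t=3,i=4
  #.#.. -> #   bit 20 = 1  t=6,i=11
  #..## -> .   bit 19 = 0  t=2,i=5
  #..#. -> #   bit 18 = 1  t=0,i=9
  #...# -> #   bit 17 = 1  t=1,i=7
  #.... -> .   bit 16 = 0  t=2,i=0
  .#### -> .   bit 15 = 0  t=0,i=0
  .###. -> .   bit 14 = 0  t=2,i=7
  .##.# -> .   bit 13 = 0  t=1,i=2
  .##.. -> .   bit 12 = 0  t=0,i=7
  .#.## -> .   bit 11 = 0  t=0,i=11
  .#.#. -> #   bit 10 = 1  t=3,i=3
  .#..# -> #   bit 9 = 1  t=1,i=10
  .#... -> #   bit 8 = 1  t=5,i=11
  ..### -> #   bit 7 = 1  t=2,i=6
  ..##. -> .   bit 6 = 0  t=5,i=2
  ..#.# -> .   bit 5 = 0  t=0,i=10
  ..#.. -> .   bit 4 = 0  t=1,i=9
  ...## -> .   bit 3 = 0  t=5,i=1
  ...#. -> #   bit 2 = 1  t=1,i=8
  ....# -> .   bit 1 = 0  t=2,i=1
  ..... -> #   bit 0 = 1  t=6,i=1
  bits 10101001101101100000011110000101 = 2847278981

2847278981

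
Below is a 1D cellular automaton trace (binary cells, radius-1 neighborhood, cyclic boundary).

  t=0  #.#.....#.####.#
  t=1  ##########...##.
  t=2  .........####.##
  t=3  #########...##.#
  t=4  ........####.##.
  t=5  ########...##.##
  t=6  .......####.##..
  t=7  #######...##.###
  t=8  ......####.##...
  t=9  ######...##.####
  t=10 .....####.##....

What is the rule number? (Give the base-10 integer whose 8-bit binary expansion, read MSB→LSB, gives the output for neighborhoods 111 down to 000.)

119

  ### -> .   bit 7 = 0  t=0,i=11
  ##. -> #   bit 6 = 1  t=0,i=0
  #.# -> #   bit 5 = 1  t=0,i=1
  #.. -> #   bit 4 = 1  t=0,i=3
  .## -> .   bit 3 = 0  t=0,i=10
  .#. -> #   bit 2 = 1  t=0,i=2
  ..# -> #   bit 1 = 1  t=0,i=7
  ... -> #   bit 0 = 1  t=0,i=4
  bits 01110111 = 119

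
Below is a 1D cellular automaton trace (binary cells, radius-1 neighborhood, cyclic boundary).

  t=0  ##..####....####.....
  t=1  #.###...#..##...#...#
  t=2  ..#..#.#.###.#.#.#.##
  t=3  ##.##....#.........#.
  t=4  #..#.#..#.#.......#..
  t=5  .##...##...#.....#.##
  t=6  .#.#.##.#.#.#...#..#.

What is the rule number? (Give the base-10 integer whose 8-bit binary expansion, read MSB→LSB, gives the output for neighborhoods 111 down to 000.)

26

  ###|.  b7=0 t=0,i=5
  ##.|.  b6=0 t=0,i=1
  #.#|.  b5=0 t=1,i=1
  #..|#  b4=1 t=0,i=2
  .##|#  b3=1 t=0,i=0
  .#.|.  b2=0 t=1,i=8
  ..#|#  b1=1 t=0,i=3
  ...|.  b0=0 t=0,i=9
  bits 00011010 = 26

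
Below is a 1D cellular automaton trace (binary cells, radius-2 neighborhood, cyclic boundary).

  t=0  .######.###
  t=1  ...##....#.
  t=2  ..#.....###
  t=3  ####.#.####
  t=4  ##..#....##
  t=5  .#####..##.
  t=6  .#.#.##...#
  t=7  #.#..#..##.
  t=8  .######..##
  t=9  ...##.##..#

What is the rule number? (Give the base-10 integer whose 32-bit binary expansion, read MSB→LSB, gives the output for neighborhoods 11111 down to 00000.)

  [31] ##### => #  t=0,i=3
  [30] ####. => .  t=0,i=5
  [29] ###.# => .  t=0,i=6
  [28] ###.. => #  t=2,i=10
  [27] ##.## => .  t=0,i=0
  [26] ##.#. => #  t=3,i=4
  [25] ##..# => #  t=2,i=0
  [24] ##... => .  t=1,i=5
  [23] #.### => .  t=0,i=1
  [22] #.##. => #  t=6,i=5
  [21] #.#.# => .  t=3,i=5
  [20] #.#.. => #  t=7,i=2
  [19] #..## => .  t=5,i=0
  [18] #..#. => #  t=2,i=1
  [17] #...# => #  t=6,i=8
  [16] #.... => .  t=1,i=0
  [15] .#### => .  t=0,i=2
  [14] .###. => #  t=0,i=9
  [13] .##.# => #  t=7,i=9
  [12] .##.. => .  t=1,i=4
  [11] .#.## => .  t=3,i=6
  [10] .#.#. => #  t=6,i=0
  [9] .#..# => #  t=7,i=3
  [8] .#... => #  t=1,i=10
  [7] ..### => #  t=2,i=8
  [6] ..##. => .  t=1,i=3
  [5] ..#.# => .  t=6,i=10
  [4] ..#.. => #  t=1,i=9
  [3] ...## => #  t=1,i=2
  [2] ...#. => #  t=1,i=8
  [1] ....# => .  t=1,i=1
  [0] ..... => #  t=2,i=5
  bits 10010110010101100110011110011101 = 2522245021

2522245021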